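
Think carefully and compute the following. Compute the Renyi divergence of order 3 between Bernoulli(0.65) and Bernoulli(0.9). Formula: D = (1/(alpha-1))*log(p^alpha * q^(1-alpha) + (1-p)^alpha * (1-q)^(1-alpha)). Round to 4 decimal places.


Renyi divergence of order alpha between Bernoulli distributions:
D = (1/(alpha-1))*log(p^alpha * q^(1-alpha) + (1-p)^alpha * (1-q)^(1-alpha)).
alpha = 3, p = 0.65, q = 0.9.
p^alpha * q^(1-alpha) = 0.65^3 * 0.9^-2 = 0.339043.
(1-p)^alpha * (1-q)^(1-alpha) = 0.35^3 * 0.1^-2 = 4.2875.
sum = 0.339043 + 4.2875 = 4.626543.
D = (1/2)*log(4.626543) = 0.7659

0.7659


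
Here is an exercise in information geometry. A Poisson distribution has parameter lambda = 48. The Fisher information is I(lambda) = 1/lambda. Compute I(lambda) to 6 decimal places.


Fisher information for Poisson: I(lambda) = 1/lambda.
lambda = 48.
I(lambda) = 1/48 = 0.020833

0.020833


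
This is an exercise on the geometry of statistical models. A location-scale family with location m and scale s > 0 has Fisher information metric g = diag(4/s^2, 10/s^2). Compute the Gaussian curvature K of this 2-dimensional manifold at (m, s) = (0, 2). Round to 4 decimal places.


The metric has the form g = (A dm^2 + B ds^2)/s^2 with A = 4, B = 10.
Substitute u = sqrt(A/B)*m: g = B*(du^2 + ds^2)/s^2, i.e. B times the
Poincare upper half-plane metric, which has constant Gaussian curvature -1.
Scaling a 2D metric by a constant c divides the Gaussian curvature by c,
so K = -1/B = -1/(10) = -0.1000 everywhere (the point (m, s) = (0, 2) is irrelevant:
the curvature is constant).
The requested Gaussian curvature is K = -0.1000.

-0.1000


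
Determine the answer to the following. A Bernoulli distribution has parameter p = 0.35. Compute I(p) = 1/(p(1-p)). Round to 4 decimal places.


For Bernoulli(p), Fisher information is I(p) = 1/(p*(1-p)).
p = 0.35, 1-p = 0.65.
p*(1-p) = 0.2275.
I(p) = 1/0.2275 = 4.3956

4.3956


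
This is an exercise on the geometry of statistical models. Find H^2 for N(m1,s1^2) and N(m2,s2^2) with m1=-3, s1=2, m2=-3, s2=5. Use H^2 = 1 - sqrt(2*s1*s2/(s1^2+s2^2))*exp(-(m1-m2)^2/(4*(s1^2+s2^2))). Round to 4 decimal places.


Squared Hellinger distance for Gaussians:
H^2 = 1 - sqrt(2*s1*s2/(s1^2+s2^2)) * exp(-(m1-m2)^2/(4*(s1^2+s2^2))).
s1^2 = 4, s2^2 = 25, s1^2+s2^2 = 29.
sqrt(2*2*5/(29)) = 0.830455.
(m1-m2)^2 = (0)^2 = 0.
exp(-0/(4*29)) = exp(0.0) = 1.0.
H^2 = 1 - 0.830455*1.0 = 0.1695

0.1695


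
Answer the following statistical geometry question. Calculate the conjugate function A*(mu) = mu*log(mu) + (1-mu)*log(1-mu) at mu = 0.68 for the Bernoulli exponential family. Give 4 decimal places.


Legendre transform for Bernoulli:
A*(mu) = mu*log(mu) + (1-mu)*log(1-mu).
mu = 0.68, 1-mu = 0.32.
mu*log(mu) = 0.68*log(0.68) = -0.26225.
(1-mu)*log(1-mu) = 0.32*log(0.32) = -0.364619.
A* = -0.26225 + -0.364619 = -0.6269

-0.6269


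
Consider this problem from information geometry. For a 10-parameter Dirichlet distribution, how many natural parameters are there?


Exponential family dimension calculation:
Dirichlet with 10 components has 10 natural parameters.

10


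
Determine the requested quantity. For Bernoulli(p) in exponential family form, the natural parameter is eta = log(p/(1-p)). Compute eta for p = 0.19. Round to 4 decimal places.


Natural parameter for Bernoulli: eta = log(p/(1-p)).
p = 0.19, 1-p = 0.81.
p/(1-p) = 0.234568.
eta = log(0.234568) = -1.4500

-1.4500


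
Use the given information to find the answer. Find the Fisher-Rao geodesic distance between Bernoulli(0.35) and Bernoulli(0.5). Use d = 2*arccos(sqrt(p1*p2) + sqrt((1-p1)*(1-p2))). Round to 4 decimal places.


Geodesic distance on Bernoulli manifold:
d(p1,p2) = 2*arccos(sqrt(p1*p2) + sqrt((1-p1)*(1-p2))).
sqrt(p1*p2) = sqrt(0.35*0.5) = 0.41833.
sqrt((1-p1)*(1-p2)) = sqrt(0.65*0.5) = 0.570088.
arg = 0.41833 + 0.570088 = 0.988418.
d = 2*arccos(0.988418) = 0.3047

0.3047


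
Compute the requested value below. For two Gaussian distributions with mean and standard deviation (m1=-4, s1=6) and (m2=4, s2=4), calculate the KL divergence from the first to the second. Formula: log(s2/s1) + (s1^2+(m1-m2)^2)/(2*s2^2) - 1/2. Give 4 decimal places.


KL divergence between normal distributions:
KL = log(s2/s1) + (s1^2 + (m1-m2)^2)/(2*s2^2) - 1/2.
log(4/6) = -0.405465.
(6^2 + (-4-4)^2)/(2*4^2) = (36 + 64)/32 = 3.125.
KL = -0.405465 + 3.125 - 0.5 = 2.2195

2.2195


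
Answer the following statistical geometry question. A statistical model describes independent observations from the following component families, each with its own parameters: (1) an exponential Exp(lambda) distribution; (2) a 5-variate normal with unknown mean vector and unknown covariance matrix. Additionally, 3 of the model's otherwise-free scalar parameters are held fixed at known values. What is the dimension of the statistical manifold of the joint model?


The dimension of a statistical manifold equals the number of free
(independent) real parameters of the model. For a product of independent
blocks the parameter counts add.
- exponential (lambda): 1.
- 5-variate normal: 5 (mean) + 5*6/2 = 15 (symmetric covariance) = 20.
Total = 1 + 20 = 21.
3 parameter(s) fixed at known values: 21 - 3 = 18.
Dimension = 18

18


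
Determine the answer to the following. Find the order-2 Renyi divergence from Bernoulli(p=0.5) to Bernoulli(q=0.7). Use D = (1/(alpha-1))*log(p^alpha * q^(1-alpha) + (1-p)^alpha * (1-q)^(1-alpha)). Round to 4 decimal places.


Renyi divergence of order alpha between Bernoulli distributions:
D = (1/(alpha-1))*log(p^alpha * q^(1-alpha) + (1-p)^alpha * (1-q)^(1-alpha)).
alpha = 2, p = 0.5, q = 0.7.
p^alpha * q^(1-alpha) = 0.5^2 * 0.7^-1 = 0.357143.
(1-p)^alpha * (1-q)^(1-alpha) = 0.5^2 * 0.3^-1 = 0.833333.
sum = 0.357143 + 0.833333 = 1.190476.
D = (1/1)*log(1.190476) = 0.1744

0.1744


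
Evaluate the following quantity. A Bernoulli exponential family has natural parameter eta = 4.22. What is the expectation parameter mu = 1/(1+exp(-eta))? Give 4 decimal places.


Dual coordinate (expectation parameter) for Bernoulli:
mu = 1/(1+exp(-eta)).
eta = 4.22.
exp(-eta) = exp(-4.22) = 0.014699.
mu = 1/(1+0.014699) = 0.9855

0.9855


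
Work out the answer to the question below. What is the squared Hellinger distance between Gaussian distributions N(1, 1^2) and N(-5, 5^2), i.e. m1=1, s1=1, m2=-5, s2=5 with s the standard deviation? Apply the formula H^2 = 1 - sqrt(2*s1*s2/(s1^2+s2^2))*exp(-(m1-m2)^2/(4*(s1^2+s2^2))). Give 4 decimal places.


Squared Hellinger distance for Gaussians:
H^2 = 1 - sqrt(2*s1*s2/(s1^2+s2^2)) * exp(-(m1-m2)^2/(4*(s1^2+s2^2))).
s1^2 = 1, s2^2 = 25, s1^2+s2^2 = 26.
sqrt(2*1*5/(26)) = 0.620174.
(m1-m2)^2 = (6)^2 = 36.
exp(-36/(4*26)) = exp(-0.346154) = 0.707404.
H^2 = 1 - 0.620174*0.707404 = 0.5613

0.5613


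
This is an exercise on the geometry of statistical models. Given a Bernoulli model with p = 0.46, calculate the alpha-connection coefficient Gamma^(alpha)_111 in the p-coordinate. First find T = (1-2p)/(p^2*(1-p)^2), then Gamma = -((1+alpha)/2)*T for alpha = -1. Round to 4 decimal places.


Skewness (Amari-Chentsov) tensor: T = (1-2p)/(p^2*(1-p)^2).
p = 0.46, 1-2p = 0.08, p^2 = 0.2116, (1-p)^2 = 0.2916.
T = 0.08/(0.2116 * 0.2916) = 1.296543.
In the p-coordinate, Gamma^(alpha) = Gamma^(0) - (alpha/2)*T with Gamma^(0) = (1/2)*g'(p) = -T/2,
so Gamma^(alpha) = -((1+alpha)/2)*T.
alpha = -1, -(1+alpha)/2 = 0.0.
Gamma = 0.0 * 1.296543 = 0.0000

0.0000


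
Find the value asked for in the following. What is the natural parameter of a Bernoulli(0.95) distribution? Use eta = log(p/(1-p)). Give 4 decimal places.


Natural parameter for Bernoulli: eta = log(p/(1-p)).
p = 0.95, 1-p = 0.05.
p/(1-p) = 19.0.
eta = log(19.0) = 2.9444

2.9444


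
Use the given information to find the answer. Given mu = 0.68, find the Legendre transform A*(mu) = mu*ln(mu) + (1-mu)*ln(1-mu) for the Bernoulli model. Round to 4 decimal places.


Legendre transform for Bernoulli:
A*(mu) = mu*log(mu) + (1-mu)*log(1-mu).
mu = 0.68, 1-mu = 0.32.
mu*log(mu) = 0.68*log(0.68) = -0.26225.
(1-mu)*log(1-mu) = 0.32*log(0.32) = -0.364619.
A* = -0.26225 + -0.364619 = -0.6269

-0.6269


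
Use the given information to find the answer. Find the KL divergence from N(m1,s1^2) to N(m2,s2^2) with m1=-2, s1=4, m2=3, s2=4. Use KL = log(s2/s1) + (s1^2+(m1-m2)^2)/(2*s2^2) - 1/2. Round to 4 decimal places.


KL divergence between normal distributions:
KL = log(s2/s1) + (s1^2 + (m1-m2)^2)/(2*s2^2) - 1/2.
log(4/4) = 0.0.
(4^2 + (-2-3)^2)/(2*4^2) = (16 + 25)/32 = 1.28125.
KL = 0.0 + 1.28125 - 0.5 = 0.7813

0.7813


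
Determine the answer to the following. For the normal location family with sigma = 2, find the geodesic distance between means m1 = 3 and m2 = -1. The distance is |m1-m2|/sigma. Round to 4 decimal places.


On the fixed-variance normal subfamily, geodesic distance = |m1-m2|/sigma.
|3 - -1| = 4.
sigma = 2.
d = 4/2 = 2.0000

2.0000


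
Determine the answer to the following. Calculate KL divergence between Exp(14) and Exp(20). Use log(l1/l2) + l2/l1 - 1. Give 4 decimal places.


KL divergence for exponential family:
KL = log(l1/l2) + l2/l1 - 1.
log(14/20) = -0.356675.
20/14 = 1.428571.
KL = -0.356675 + 1.428571 - 1 = 0.0719

0.0719


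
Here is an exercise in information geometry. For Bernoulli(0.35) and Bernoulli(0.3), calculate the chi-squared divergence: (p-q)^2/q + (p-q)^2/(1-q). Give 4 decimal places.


Chi-squared divergence between Bernoulli distributions:
chi^2 = (p-q)^2/q + (p-q)^2/(1-q).
p = 0.35, q = 0.3, p-q = 0.05.
(p-q)^2 = 0.0025.
term1 = 0.0025/0.3 = 0.008333.
term2 = 0.0025/0.7 = 0.003571.
chi^2 = 0.008333 + 0.003571 = 0.0119

0.0119


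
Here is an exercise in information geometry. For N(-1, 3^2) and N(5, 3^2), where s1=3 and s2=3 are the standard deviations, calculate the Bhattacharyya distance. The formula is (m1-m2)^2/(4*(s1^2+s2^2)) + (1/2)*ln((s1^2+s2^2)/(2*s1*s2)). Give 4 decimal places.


Bhattacharyya distance between two Gaussians:
DB = (m1-m2)^2/(4*(s1^2+s2^2)) + (1/2)*ln((s1^2+s2^2)/(2*s1*s2)).
(m1-m2)^2 = (-6)^2 = 36.
s1^2+s2^2 = 9 + 9 = 18.
term1 = 36/72 = 0.5.
term2 = 0.5*ln(18/18.0) = 0.0.
DB = 0.5 + 0.0 = 0.5000

0.5000


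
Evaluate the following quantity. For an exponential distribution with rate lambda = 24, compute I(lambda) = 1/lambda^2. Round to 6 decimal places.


Fisher information for exponential: I(lambda) = 1/lambda^2.
lambda = 24, lambda^2 = 576.
I = 1/576 = 0.001736

0.001736


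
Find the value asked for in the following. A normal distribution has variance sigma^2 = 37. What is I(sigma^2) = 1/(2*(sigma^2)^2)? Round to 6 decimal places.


Fisher information for variance: I(sigma^2) = 1/(2*sigma^4).
sigma^2 = 37, so sigma^4 = 1369.
I = 1/(2*1369) = 1/2738 = 0.000365

0.000365


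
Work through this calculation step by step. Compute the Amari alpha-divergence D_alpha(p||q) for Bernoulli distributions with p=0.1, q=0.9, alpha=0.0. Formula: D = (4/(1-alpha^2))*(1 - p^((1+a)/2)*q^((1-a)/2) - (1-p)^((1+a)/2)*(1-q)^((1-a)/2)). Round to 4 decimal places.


Amari alpha-divergence:
D = (4/(1-alpha^2))*(1 - p^((1+a)/2)*q^((1-a)/2) - (1-p)^((1+a)/2)*(1-q)^((1-a)/2)).
alpha = 0.0, p = 0.1, q = 0.9.
e1 = (1+alpha)/2 = 0.5, e2 = (1-alpha)/2 = 0.5.
t1 = p^e1 * q^e2 = 0.1^0.5 * 0.9^0.5 = 0.3.
t2 = (1-p)^e1 * (1-q)^e2 = 0.9^0.5 * 0.1^0.5 = 0.3.
4/(1-alpha^2) = 4.0.
D = 4.0*(1 - 0.3 - 0.3) = 1.6000

1.6000


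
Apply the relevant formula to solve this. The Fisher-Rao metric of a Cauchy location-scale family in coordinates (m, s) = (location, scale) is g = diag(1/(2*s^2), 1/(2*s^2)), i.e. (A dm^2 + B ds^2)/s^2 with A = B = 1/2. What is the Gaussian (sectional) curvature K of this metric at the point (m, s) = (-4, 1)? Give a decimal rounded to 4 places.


The metric has the form g = (A dm^2 + B ds^2)/s^2 with A = 1/2, B = 1/2.
Substitute u = sqrt(A/B)*m: g = B*(du^2 + ds^2)/s^2, i.e. B times the
Poincare upper half-plane metric, which has constant Gaussian curvature -1.
Scaling a 2D metric by a constant c divides the Gaussian curvature by c,
so K = -1/B = -1/(1/2) = -2.0000 everywhere (the point (m, s) = (-4, 1) is irrelevant:
the curvature is constant).
The requested Gaussian curvature is K = -2.0000.

-2.0000


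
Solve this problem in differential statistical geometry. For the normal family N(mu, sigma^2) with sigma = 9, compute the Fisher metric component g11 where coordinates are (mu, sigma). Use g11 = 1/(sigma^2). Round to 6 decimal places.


For the 2-parameter normal family, the Fisher metric has:
  g11 = 1/sigma^2, g22 = 2/sigma^2.
sigma = 9, sigma^2 = 81.
g11 = 0.012346

0.012346


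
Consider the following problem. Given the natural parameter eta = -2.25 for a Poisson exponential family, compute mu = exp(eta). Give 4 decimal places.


Expectation parameter for Poisson exponential family:
mu = exp(eta).
eta = -2.25.
mu = exp(-2.25) = 0.1054

0.1054


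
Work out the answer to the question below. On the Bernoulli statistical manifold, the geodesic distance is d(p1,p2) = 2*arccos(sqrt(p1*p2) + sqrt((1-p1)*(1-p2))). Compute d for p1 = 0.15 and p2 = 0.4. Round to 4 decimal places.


Geodesic distance on Bernoulli manifold:
d(p1,p2) = 2*arccos(sqrt(p1*p2) + sqrt((1-p1)*(1-p2))).
sqrt(p1*p2) = sqrt(0.15*0.4) = 0.244949.
sqrt((1-p1)*(1-p2)) = sqrt(0.85*0.6) = 0.714143.
arg = 0.244949 + 0.714143 = 0.959092.
d = 2*arccos(0.959092) = 0.5740

0.5740


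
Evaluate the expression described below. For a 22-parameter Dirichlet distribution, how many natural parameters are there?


Exponential family dimension calculation:
Dirichlet with 22 components has 22 natural parameters.

22


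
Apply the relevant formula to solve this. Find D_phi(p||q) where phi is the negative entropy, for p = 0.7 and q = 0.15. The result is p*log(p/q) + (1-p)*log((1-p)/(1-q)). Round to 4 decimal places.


Bregman divergence with negative entropy generator:
D = p*log(p/q) + (1-p)*log((1-p)/(1-q)).
p = 0.7, q = 0.15.
p*log(p/q) = 0.7*log(0.7/0.15) = 1.078312.
(1-p)*log((1-p)/(1-q)) = 0.3*log(0.3/0.85) = -0.312436.
D = 1.078312 + -0.312436 = 0.7659

0.7659


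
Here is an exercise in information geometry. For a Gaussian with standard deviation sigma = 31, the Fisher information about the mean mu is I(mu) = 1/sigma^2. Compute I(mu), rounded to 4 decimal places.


The Fisher information for the mean of a normal distribution is I(mu) = 1/sigma^2.
sigma = 31, so sigma^2 = 961.
I(mu) = 1/961 = 0.0010

0.0010


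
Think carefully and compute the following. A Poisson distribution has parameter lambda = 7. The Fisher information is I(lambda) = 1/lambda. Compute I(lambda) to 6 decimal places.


Fisher information for Poisson: I(lambda) = 1/lambda.
lambda = 7.
I(lambda) = 1/7 = 0.142857

0.142857


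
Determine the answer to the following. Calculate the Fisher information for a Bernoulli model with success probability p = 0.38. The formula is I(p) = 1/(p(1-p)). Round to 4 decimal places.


For Bernoulli(p), Fisher information is I(p) = 1/(p*(1-p)).
p = 0.38, 1-p = 0.62.
p*(1-p) = 0.2356.
I(p) = 1/0.2356 = 4.2445

4.2445


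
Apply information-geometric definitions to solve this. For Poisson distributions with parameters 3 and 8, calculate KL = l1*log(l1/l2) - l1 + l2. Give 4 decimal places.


KL divergence for Poisson:
KL = l1*log(l1/l2) - l1 + l2.
l1 = 3, l2 = 8.
log(3/8) = -0.980829.
l1*log(l1/l2) = 3 * -0.980829 = -2.942488.
KL = -2.942488 - 3 + 8 = 2.0575

2.0575


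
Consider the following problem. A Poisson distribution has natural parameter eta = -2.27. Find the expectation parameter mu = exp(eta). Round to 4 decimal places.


Expectation parameter for Poisson exponential family:
mu = exp(eta).
eta = -2.27.
mu = exp(-2.27) = 0.1033

0.1033


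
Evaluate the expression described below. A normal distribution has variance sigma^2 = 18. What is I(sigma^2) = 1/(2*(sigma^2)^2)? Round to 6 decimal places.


Fisher information for variance: I(sigma^2) = 1/(2*sigma^4).
sigma^2 = 18, so sigma^4 = 324.
I = 1/(2*324) = 1/648 = 0.001543

0.001543


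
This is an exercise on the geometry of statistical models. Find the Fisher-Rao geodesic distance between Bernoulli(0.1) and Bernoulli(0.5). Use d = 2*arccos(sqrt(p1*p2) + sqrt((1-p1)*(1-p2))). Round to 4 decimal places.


Geodesic distance on Bernoulli manifold:
d(p1,p2) = 2*arccos(sqrt(p1*p2) + sqrt((1-p1)*(1-p2))).
sqrt(p1*p2) = sqrt(0.1*0.5) = 0.223607.
sqrt((1-p1)*(1-p2)) = sqrt(0.9*0.5) = 0.67082.
arg = 0.223607 + 0.67082 = 0.894427.
d = 2*arccos(0.894427) = 0.9273

0.9273


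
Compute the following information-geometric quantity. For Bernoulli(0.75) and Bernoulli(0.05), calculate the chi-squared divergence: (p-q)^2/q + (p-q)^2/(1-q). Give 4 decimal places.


Chi-squared divergence between Bernoulli distributions:
chi^2 = (p-q)^2/q + (p-q)^2/(1-q).
p = 0.75, q = 0.05, p-q = 0.7.
(p-q)^2 = 0.49.
term1 = 0.49/0.05 = 9.8.
term2 = 0.49/0.95 = 0.515789.
chi^2 = 9.8 + 0.515789 = 10.3158

10.3158


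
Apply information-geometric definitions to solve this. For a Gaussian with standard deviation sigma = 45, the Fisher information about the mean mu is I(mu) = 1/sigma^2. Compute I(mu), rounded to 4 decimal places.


The Fisher information for the mean of a normal distribution is I(mu) = 1/sigma^2.
sigma = 45, so sigma^2 = 2025.
I(mu) = 1/2025 = 0.0005

0.0005


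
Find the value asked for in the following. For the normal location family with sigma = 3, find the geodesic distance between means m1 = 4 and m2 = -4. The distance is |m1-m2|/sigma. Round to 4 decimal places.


On the fixed-variance normal subfamily, geodesic distance = |m1-m2|/sigma.
|4 - -4| = 8.
sigma = 3.
d = 8/3 = 2.6667

2.6667


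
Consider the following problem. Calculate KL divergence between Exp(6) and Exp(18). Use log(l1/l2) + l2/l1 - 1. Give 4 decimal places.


KL divergence for exponential family:
KL = log(l1/l2) + l2/l1 - 1.
log(6/18) = -1.098612.
18/6 = 3.0.
KL = -1.098612 + 3.0 - 1 = 0.9014

0.9014


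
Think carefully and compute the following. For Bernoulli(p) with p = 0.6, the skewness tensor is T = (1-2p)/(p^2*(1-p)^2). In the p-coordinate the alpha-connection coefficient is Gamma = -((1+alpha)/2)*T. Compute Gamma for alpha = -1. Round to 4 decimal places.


Skewness (Amari-Chentsov) tensor: T = (1-2p)/(p^2*(1-p)^2).
p = 0.6, 1-2p = -0.2, p^2 = 0.36, (1-p)^2 = 0.16.
T = -0.2/(0.36 * 0.16) = -3.472222.
In the p-coordinate, Gamma^(alpha) = Gamma^(0) - (alpha/2)*T with Gamma^(0) = (1/2)*g'(p) = -T/2,
so Gamma^(alpha) = -((1+alpha)/2)*T.
alpha = -1, -(1+alpha)/2 = 0.0.
Gamma = 0.0 * -3.472222 = 0.0000

0.0000


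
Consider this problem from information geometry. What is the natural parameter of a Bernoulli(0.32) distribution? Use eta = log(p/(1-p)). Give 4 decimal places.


Natural parameter for Bernoulli: eta = log(p/(1-p)).
p = 0.32, 1-p = 0.68.
p/(1-p) = 0.470588.
eta = log(0.470588) = -0.7538

-0.7538


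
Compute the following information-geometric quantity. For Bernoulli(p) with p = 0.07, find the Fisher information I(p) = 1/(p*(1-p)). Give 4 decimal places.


For Bernoulli(p), Fisher information is I(p) = 1/(p*(1-p)).
p = 0.07, 1-p = 0.93.
p*(1-p) = 0.0651.
I(p) = 1/0.0651 = 15.3610

15.3610


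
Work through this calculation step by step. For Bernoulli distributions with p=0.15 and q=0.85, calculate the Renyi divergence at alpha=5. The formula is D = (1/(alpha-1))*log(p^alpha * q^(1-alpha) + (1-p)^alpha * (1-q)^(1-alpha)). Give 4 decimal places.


Renyi divergence of order alpha between Bernoulli distributions:
D = (1/(alpha-1))*log(p^alpha * q^(1-alpha) + (1-p)^alpha * (1-q)^(1-alpha)).
alpha = 5, p = 0.15, q = 0.85.
p^alpha * q^(1-alpha) = 0.15^5 * 0.85^-4 = 0.000145.
(1-p)^alpha * (1-q)^(1-alpha) = 0.85^5 * 0.15^-4 = 876.454938.
sum = 0.000145 + 876.454938 = 876.455084.
D = (1/4)*log(876.455084) = 1.6940

1.6940


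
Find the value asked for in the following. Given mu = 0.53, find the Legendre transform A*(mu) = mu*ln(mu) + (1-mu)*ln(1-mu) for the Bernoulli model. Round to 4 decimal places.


Legendre transform for Bernoulli:
A*(mu) = mu*log(mu) + (1-mu)*log(1-mu).
mu = 0.53, 1-mu = 0.47.
mu*log(mu) = 0.53*log(0.53) = -0.336485.
(1-mu)*log(1-mu) = 0.47*log(0.47) = -0.354861.
A* = -0.336485 + -0.354861 = -0.6913

-0.6913


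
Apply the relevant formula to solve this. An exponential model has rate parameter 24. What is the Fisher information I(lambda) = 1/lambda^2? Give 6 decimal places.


Fisher information for exponential: I(lambda) = 1/lambda^2.
lambda = 24, lambda^2 = 576.
I = 1/576 = 0.001736

0.001736


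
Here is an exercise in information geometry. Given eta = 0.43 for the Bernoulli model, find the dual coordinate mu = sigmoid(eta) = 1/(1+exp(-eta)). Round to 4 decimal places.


Dual coordinate (expectation parameter) for Bernoulli:
mu = 1/(1+exp(-eta)).
eta = 0.43.
exp(-eta) = exp(-0.43) = 0.650509.
mu = 1/(1+0.650509) = 0.6059

0.6059


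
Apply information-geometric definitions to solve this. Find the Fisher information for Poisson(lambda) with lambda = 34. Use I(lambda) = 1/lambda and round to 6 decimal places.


Fisher information for Poisson: I(lambda) = 1/lambda.
lambda = 34.
I(lambda) = 1/34 = 0.029412

0.029412


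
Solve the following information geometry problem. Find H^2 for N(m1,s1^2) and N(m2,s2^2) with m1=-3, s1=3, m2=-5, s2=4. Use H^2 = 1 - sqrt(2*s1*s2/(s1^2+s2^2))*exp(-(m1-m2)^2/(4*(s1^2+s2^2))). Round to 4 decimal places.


Squared Hellinger distance for Gaussians:
H^2 = 1 - sqrt(2*s1*s2/(s1^2+s2^2)) * exp(-(m1-m2)^2/(4*(s1^2+s2^2))).
s1^2 = 9, s2^2 = 16, s1^2+s2^2 = 25.
sqrt(2*3*4/(25)) = 0.979796.
(m1-m2)^2 = (2)^2 = 4.
exp(-4/(4*25)) = exp(-0.04) = 0.960789.
H^2 = 1 - 0.979796*0.960789 = 0.0586

0.0586


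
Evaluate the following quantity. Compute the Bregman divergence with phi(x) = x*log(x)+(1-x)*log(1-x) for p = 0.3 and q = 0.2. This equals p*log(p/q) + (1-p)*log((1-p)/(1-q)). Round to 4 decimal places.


Bregman divergence with negative entropy generator:
D = p*log(p/q) + (1-p)*log((1-p)/(1-q)).
p = 0.3, q = 0.2.
p*log(p/q) = 0.3*log(0.3/0.2) = 0.12164.
(1-p)*log((1-p)/(1-q)) = 0.7*log(0.7/0.8) = -0.093472.
D = 0.12164 + -0.093472 = 0.0282

0.0282


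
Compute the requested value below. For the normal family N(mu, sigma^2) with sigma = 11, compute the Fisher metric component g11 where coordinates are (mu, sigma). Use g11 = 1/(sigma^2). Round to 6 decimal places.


For the 2-parameter normal family, the Fisher metric has:
  g11 = 1/sigma^2, g22 = 2/sigma^2.
sigma = 11, sigma^2 = 121.
g11 = 0.008264

0.008264


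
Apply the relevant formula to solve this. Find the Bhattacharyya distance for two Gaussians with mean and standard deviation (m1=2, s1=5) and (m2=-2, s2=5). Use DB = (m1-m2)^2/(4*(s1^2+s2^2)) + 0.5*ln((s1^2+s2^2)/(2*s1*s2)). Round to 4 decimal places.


Bhattacharyya distance between two Gaussians:
DB = (m1-m2)^2/(4*(s1^2+s2^2)) + (1/2)*ln((s1^2+s2^2)/(2*s1*s2)).
(m1-m2)^2 = (4)^2 = 16.
s1^2+s2^2 = 25 + 25 = 50.
term1 = 16/200 = 0.08.
term2 = 0.5*ln(50/50.0) = 0.0.
DB = 0.08 + 0.0 = 0.0800

0.0800


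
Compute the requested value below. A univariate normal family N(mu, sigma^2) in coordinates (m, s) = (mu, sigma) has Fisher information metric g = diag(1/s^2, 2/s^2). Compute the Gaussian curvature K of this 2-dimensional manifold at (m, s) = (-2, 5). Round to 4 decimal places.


The metric has the form g = (A dm^2 + B ds^2)/s^2 with A = 1, B = 2.
Substitute u = sqrt(A/B)*m: g = B*(du^2 + ds^2)/s^2, i.e. B times the
Poincare upper half-plane metric, which has constant Gaussian curvature -1.
Scaling a 2D metric by a constant c divides the Gaussian curvature by c,
so K = -1/B = -1/(2) = -0.5000 everywhere (the point (m, s) = (-2, 5) is irrelevant:
the curvature is constant).
The requested Gaussian curvature is K = -0.5000.

-0.5000


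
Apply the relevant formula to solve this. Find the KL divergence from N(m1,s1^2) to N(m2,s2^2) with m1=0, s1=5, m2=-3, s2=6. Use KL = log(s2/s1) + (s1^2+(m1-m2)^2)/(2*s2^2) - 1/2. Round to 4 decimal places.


KL divergence between normal distributions:
KL = log(s2/s1) + (s1^2 + (m1-m2)^2)/(2*s2^2) - 1/2.
log(6/5) = 0.182322.
(5^2 + (0--3)^2)/(2*6^2) = (25 + 9)/72 = 0.472222.
KL = 0.182322 + 0.472222 - 0.5 = 0.1545

0.1545


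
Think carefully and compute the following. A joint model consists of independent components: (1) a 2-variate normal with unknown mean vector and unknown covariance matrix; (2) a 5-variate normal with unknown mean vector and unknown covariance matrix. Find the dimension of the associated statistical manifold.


The dimension of a statistical manifold equals the number of free
(independent) real parameters of the model. For a product of independent
blocks the parameter counts add.
- 2-variate normal: 2 (mean) + 2*3/2 = 3 (symmetric covariance) = 5.
- 5-variate normal: 5 (mean) + 5*6/2 = 15 (symmetric covariance) = 20.
Total = 5 + 20 = 25.
Dimension = 25

25


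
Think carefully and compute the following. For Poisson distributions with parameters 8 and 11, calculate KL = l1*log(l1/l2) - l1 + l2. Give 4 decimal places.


KL divergence for Poisson:
KL = l1*log(l1/l2) - l1 + l2.
l1 = 8, l2 = 11.
log(8/11) = -0.318454.
l1*log(l1/l2) = 8 * -0.318454 = -2.54763.
KL = -2.54763 - 8 + 11 = 0.4524

0.4524


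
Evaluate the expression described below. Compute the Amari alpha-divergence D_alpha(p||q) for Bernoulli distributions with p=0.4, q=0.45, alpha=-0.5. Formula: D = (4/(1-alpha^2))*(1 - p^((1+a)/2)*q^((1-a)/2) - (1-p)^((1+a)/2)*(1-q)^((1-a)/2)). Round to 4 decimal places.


Amari alpha-divergence:
D = (4/(1-alpha^2))*(1 - p^((1+a)/2)*q^((1-a)/2) - (1-p)^((1+a)/2)*(1-q)^((1-a)/2)).
alpha = -0.5, p = 0.4, q = 0.45.
e1 = (1+alpha)/2 = 0.25, e2 = (1-alpha)/2 = 0.75.
t1 = p^e1 * q^e2 = 0.4^0.25 * 0.45^0.75 = 0.436943.
t2 = (1-p)^e1 * (1-q)^e2 = 0.6^0.25 * 0.55^0.75 = 0.562095.
4/(1-alpha^2) = 5.333333.
D = 5.333333*(1 - 0.436943 - 0.562095) = 0.0051

0.0051


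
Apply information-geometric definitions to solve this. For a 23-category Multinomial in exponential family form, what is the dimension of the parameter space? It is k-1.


Exponential family dimension calculation:
For Multinomial with k=23 categories, dim = k-1 = 22.

22


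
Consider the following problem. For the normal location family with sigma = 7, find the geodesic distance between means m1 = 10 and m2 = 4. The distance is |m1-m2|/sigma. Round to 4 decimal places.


On the fixed-variance normal subfamily, geodesic distance = |m1-m2|/sigma.
|10 - 4| = 6.
sigma = 7.
d = 6/7 = 0.8571

0.8571


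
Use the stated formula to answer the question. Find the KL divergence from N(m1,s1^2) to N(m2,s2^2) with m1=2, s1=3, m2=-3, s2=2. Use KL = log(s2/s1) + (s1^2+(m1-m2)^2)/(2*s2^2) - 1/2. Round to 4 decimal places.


KL divergence between normal distributions:
KL = log(s2/s1) + (s1^2 + (m1-m2)^2)/(2*s2^2) - 1/2.
log(2/3) = -0.405465.
(3^2 + (2--3)^2)/(2*2^2) = (9 + 25)/8 = 4.25.
KL = -0.405465 + 4.25 - 0.5 = 3.3445

3.3445


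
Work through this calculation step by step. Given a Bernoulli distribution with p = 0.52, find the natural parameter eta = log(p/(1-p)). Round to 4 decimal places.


Natural parameter for Bernoulli: eta = log(p/(1-p)).
p = 0.52, 1-p = 0.48.
p/(1-p) = 1.083333.
eta = log(1.083333) = 0.0800

0.0800


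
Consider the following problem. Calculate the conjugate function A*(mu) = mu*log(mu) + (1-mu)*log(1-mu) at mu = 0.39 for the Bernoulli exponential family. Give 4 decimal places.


Legendre transform for Bernoulli:
A*(mu) = mu*log(mu) + (1-mu)*log(1-mu).
mu = 0.39, 1-mu = 0.61.
mu*log(mu) = 0.39*log(0.39) = -0.367227.
(1-mu)*log(1-mu) = 0.61*log(0.61) = -0.301521.
A* = -0.367227 + -0.301521 = -0.6687

-0.6687


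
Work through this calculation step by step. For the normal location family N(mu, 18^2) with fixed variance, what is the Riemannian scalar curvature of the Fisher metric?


This family has a single free parameter, so its statistical manifold
is 1-dimensional. The Riemann curvature tensor of any 1-dimensional
Riemannian manifold vanishes identically, so R = 0.

0


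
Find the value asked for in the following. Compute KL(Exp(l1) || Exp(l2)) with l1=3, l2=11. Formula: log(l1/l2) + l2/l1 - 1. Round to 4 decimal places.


KL divergence for exponential family:
KL = log(l1/l2) + l2/l1 - 1.
log(3/11) = -1.299283.
11/3 = 3.666667.
KL = -1.299283 + 3.666667 - 1 = 1.3674

1.3674


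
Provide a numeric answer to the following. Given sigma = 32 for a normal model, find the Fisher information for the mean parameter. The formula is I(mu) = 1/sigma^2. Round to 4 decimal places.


The Fisher information for the mean of a normal distribution is I(mu) = 1/sigma^2.
sigma = 32, so sigma^2 = 1024.
I(mu) = 1/1024 = 0.0010

0.0010


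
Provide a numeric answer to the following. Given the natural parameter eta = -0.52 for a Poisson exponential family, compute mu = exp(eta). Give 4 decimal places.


Expectation parameter for Poisson exponential family:
mu = exp(eta).
eta = -0.52.
mu = exp(-0.52) = 0.5945

0.5945


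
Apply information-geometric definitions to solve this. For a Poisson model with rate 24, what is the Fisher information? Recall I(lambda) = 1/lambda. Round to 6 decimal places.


Fisher information for Poisson: I(lambda) = 1/lambda.
lambda = 24.
I(lambda) = 1/24 = 0.041667

0.041667


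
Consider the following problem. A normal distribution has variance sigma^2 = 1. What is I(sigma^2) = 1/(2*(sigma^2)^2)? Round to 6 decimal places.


Fisher information for variance: I(sigma^2) = 1/(2*sigma^4).
sigma^2 = 1, so sigma^4 = 1.
I = 1/(2*1) = 1/2 = 0.500000

0.500000


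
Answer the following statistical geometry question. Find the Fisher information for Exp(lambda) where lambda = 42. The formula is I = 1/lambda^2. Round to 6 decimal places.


Fisher information for exponential: I(lambda) = 1/lambda^2.
lambda = 42, lambda^2 = 1764.
I = 1/1764 = 0.000567

0.000567


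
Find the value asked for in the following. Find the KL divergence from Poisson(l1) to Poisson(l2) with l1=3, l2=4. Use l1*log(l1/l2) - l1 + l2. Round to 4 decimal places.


KL divergence for Poisson:
KL = l1*log(l1/l2) - l1 + l2.
l1 = 3, l2 = 4.
log(3/4) = -0.287682.
l1*log(l1/l2) = 3 * -0.287682 = -0.863046.
KL = -0.863046 - 3 + 4 = 0.1370

0.1370


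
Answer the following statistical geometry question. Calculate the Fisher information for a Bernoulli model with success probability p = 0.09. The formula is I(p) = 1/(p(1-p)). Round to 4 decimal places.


For Bernoulli(p), Fisher information is I(p) = 1/(p*(1-p)).
p = 0.09, 1-p = 0.91.
p*(1-p) = 0.0819.
I(p) = 1/0.0819 = 12.2100

12.2100


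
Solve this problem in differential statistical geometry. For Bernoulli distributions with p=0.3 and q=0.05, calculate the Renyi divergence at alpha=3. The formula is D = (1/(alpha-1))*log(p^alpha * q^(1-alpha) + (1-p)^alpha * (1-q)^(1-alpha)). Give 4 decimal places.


Renyi divergence of order alpha between Bernoulli distributions:
D = (1/(alpha-1))*log(p^alpha * q^(1-alpha) + (1-p)^alpha * (1-q)^(1-alpha)).
alpha = 3, p = 0.3, q = 0.05.
p^alpha * q^(1-alpha) = 0.3^3 * 0.05^-2 = 10.8.
(1-p)^alpha * (1-q)^(1-alpha) = 0.7^3 * 0.95^-2 = 0.380055.
sum = 10.8 + 0.380055 = 11.180055.
D = (1/2)*log(11.180055) = 1.2071

1.2071


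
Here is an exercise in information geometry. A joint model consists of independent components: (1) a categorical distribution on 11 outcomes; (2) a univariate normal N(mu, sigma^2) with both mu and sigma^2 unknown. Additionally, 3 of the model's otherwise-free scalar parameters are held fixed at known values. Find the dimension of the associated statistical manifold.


The dimension of a statistical manifold equals the number of free
(independent) real parameters of the model. For a product of independent
blocks the parameter counts add.
- categorical on 11 outcomes (probabilities sum to 1): 11-1 = 10.
- normal (mu, sigma^2): 2.
Total = 10 + 2 = 12.
3 parameter(s) fixed at known values: 12 - 3 = 9.
Dimension = 9

9


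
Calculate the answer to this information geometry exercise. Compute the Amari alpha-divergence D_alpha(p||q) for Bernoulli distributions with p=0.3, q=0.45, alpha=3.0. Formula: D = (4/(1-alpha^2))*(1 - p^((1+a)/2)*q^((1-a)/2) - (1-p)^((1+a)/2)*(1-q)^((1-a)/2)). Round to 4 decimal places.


Amari alpha-divergence:
D = (4/(1-alpha^2))*(1 - p^((1+a)/2)*q^((1-a)/2) - (1-p)^((1+a)/2)*(1-q)^((1-a)/2)).
alpha = 3.0, p = 0.3, q = 0.45.
e1 = (1+alpha)/2 = 2.0, e2 = (1-alpha)/2 = -1.0.
t1 = p^e1 * q^e2 = 0.3^2.0 * 0.45^-1.0 = 0.2.
t2 = (1-p)^e1 * (1-q)^e2 = 0.7^2.0 * 0.55^-1.0 = 0.890909.
4/(1-alpha^2) = -0.5.
D = -0.5*(1 - 0.2 - 0.890909) = 0.0455

0.0455


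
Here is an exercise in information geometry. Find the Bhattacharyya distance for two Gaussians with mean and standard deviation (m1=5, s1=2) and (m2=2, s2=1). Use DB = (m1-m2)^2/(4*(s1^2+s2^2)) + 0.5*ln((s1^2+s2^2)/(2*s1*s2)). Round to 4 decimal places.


Bhattacharyya distance between two Gaussians:
DB = (m1-m2)^2/(4*(s1^2+s2^2)) + (1/2)*ln((s1^2+s2^2)/(2*s1*s2)).
(m1-m2)^2 = (3)^2 = 9.
s1^2+s2^2 = 4 + 1 = 5.
term1 = 9/20 = 0.45.
term2 = 0.5*ln(5/4.0) = 0.111572.
DB = 0.45 + 0.111572 = 0.5616

0.5616


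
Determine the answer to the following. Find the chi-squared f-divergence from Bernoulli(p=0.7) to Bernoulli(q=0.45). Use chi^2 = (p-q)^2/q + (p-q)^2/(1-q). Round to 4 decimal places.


Chi-squared divergence between Bernoulli distributions:
chi^2 = (p-q)^2/q + (p-q)^2/(1-q).
p = 0.7, q = 0.45, p-q = 0.25.
(p-q)^2 = 0.0625.
term1 = 0.0625/0.45 = 0.138889.
term2 = 0.0625/0.55 = 0.113636.
chi^2 = 0.138889 + 0.113636 = 0.2525

0.2525


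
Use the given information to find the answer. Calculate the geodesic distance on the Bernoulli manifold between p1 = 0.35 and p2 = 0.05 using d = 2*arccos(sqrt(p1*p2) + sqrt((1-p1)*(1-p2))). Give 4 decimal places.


Geodesic distance on Bernoulli manifold:
d(p1,p2) = 2*arccos(sqrt(p1*p2) + sqrt((1-p1)*(1-p2))).
sqrt(p1*p2) = sqrt(0.35*0.05) = 0.132288.
sqrt((1-p1)*(1-p2)) = sqrt(0.65*0.95) = 0.785812.
arg = 0.132288 + 0.785812 = 0.918099.
d = 2*arccos(0.918099) = 0.8151

0.8151


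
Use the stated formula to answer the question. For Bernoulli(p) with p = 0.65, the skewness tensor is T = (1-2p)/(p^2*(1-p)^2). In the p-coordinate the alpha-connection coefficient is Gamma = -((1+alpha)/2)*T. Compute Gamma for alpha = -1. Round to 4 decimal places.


Skewness (Amari-Chentsov) tensor: T = (1-2p)/(p^2*(1-p)^2).
p = 0.65, 1-2p = -0.3, p^2 = 0.4225, (1-p)^2 = 0.1225.
T = -0.3/(0.4225 * 0.1225) = -5.796401.
In the p-coordinate, Gamma^(alpha) = Gamma^(0) - (alpha/2)*T with Gamma^(0) = (1/2)*g'(p) = -T/2,
so Gamma^(alpha) = -((1+alpha)/2)*T.
alpha = -1, -(1+alpha)/2 = 0.0.
Gamma = 0.0 * -5.796401 = 0.0000

0.0000


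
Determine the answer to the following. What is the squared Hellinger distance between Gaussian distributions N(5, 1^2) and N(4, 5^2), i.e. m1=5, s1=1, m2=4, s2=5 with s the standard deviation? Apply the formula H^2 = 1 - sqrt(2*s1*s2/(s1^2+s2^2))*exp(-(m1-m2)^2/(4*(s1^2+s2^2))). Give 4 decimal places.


Squared Hellinger distance for Gaussians:
H^2 = 1 - sqrt(2*s1*s2/(s1^2+s2^2)) * exp(-(m1-m2)^2/(4*(s1^2+s2^2))).
s1^2 = 1, s2^2 = 25, s1^2+s2^2 = 26.
sqrt(2*1*5/(26)) = 0.620174.
(m1-m2)^2 = (1)^2 = 1.
exp(-1/(4*26)) = exp(-0.009615) = 0.990431.
H^2 = 1 - 0.620174*0.990431 = 0.3858

0.3858


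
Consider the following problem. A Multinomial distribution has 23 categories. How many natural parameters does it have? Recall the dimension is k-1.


Exponential family dimension calculation:
For Multinomial with k=23 categories, dim = k-1 = 22.

22


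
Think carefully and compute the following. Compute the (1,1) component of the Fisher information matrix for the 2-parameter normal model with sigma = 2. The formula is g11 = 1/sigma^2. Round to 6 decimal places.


For the 2-parameter normal family, the Fisher metric has:
  g11 = 1/sigma^2, g22 = 2/sigma^2.
sigma = 2, sigma^2 = 4.
g11 = 0.250000

0.250000


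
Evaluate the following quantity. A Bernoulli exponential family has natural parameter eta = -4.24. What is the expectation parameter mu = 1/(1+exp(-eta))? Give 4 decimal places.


Dual coordinate (expectation parameter) for Bernoulli:
mu = 1/(1+exp(-eta)).
eta = -4.24.
exp(-eta) = exp(4.24) = 69.407852.
mu = 1/(1+69.407852) = 0.0142

0.0142


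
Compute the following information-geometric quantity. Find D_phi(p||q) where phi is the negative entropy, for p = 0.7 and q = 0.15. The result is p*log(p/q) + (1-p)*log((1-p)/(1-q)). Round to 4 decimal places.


Bregman divergence with negative entropy generator:
D = p*log(p/q) + (1-p)*log((1-p)/(1-q)).
p = 0.7, q = 0.15.
p*log(p/q) = 0.7*log(0.7/0.15) = 1.078312.
(1-p)*log((1-p)/(1-q)) = 0.3*log(0.3/0.85) = -0.312436.
D = 1.078312 + -0.312436 = 0.7659

0.7659


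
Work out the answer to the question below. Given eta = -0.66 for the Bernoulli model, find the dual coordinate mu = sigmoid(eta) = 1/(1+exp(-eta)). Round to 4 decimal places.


Dual coordinate (expectation parameter) for Bernoulli:
mu = 1/(1+exp(-eta)).
eta = -0.66.
exp(-eta) = exp(0.66) = 1.934792.
mu = 1/(1+1.934792) = 0.3407

0.3407


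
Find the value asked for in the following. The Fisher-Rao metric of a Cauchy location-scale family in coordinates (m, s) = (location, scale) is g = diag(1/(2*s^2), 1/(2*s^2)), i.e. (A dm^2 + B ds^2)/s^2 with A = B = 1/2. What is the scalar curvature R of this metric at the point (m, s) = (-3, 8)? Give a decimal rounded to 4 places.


The metric has the form g = (A dm^2 + B ds^2)/s^2 with A = 1/2, B = 1/2.
Substitute u = sqrt(A/B)*m: g = B*(du^2 + ds^2)/s^2, i.e. B times the
Poincare upper half-plane metric, which has constant Gaussian curvature -1.
Scaling a 2D metric by a constant c divides the Gaussian curvature by c,
so K = -1/B = -1/(1/2) = -2.0000 everywhere (the point (m, s) = (-3, 8) is irrelevant:
the curvature is constant).
Scalar curvature in dimension 2: R = 2K = -2/(1/2) = -4.0000.

-4.0000


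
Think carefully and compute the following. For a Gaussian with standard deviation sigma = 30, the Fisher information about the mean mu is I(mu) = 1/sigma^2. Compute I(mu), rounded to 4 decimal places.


The Fisher information for the mean of a normal distribution is I(mu) = 1/sigma^2.
sigma = 30, so sigma^2 = 900.
I(mu) = 1/900 = 0.0011

0.0011


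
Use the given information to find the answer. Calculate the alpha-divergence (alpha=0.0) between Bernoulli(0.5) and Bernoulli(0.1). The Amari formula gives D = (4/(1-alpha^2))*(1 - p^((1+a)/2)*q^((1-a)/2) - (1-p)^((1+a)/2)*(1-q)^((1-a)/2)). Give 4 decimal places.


Amari alpha-divergence:
D = (4/(1-alpha^2))*(1 - p^((1+a)/2)*q^((1-a)/2) - (1-p)^((1+a)/2)*(1-q)^((1-a)/2)).
alpha = 0.0, p = 0.5, q = 0.1.
e1 = (1+alpha)/2 = 0.5, e2 = (1-alpha)/2 = 0.5.
t1 = p^e1 * q^e2 = 0.5^0.5 * 0.1^0.5 = 0.223607.
t2 = (1-p)^e1 * (1-q)^e2 = 0.5^0.5 * 0.9^0.5 = 0.67082.
4/(1-alpha^2) = 4.0.
D = 4.0*(1 - 0.223607 - 0.67082) = 0.4223

0.4223


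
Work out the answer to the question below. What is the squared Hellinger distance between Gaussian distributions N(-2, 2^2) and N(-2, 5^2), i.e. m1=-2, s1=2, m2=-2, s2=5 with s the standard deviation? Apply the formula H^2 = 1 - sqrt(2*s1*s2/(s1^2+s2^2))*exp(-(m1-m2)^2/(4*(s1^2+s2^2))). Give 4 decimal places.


Squared Hellinger distance for Gaussians:
H^2 = 1 - sqrt(2*s1*s2/(s1^2+s2^2)) * exp(-(m1-m2)^2/(4*(s1^2+s2^2))).
s1^2 = 4, s2^2 = 25, s1^2+s2^2 = 29.
sqrt(2*2*5/(29)) = 0.830455.
(m1-m2)^2 = (0)^2 = 0.
exp(-0/(4*29)) = exp(0.0) = 1.0.
H^2 = 1 - 0.830455*1.0 = 0.1695

0.1695


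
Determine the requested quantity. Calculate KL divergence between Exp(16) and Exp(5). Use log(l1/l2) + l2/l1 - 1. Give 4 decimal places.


KL divergence for exponential family:
KL = log(l1/l2) + l2/l1 - 1.
log(16/5) = 1.163151.
5/16 = 0.3125.
KL = 1.163151 + 0.3125 - 1 = 0.4757

0.4757


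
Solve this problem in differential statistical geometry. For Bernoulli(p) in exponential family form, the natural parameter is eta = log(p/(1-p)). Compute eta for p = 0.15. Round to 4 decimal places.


Natural parameter for Bernoulli: eta = log(p/(1-p)).
p = 0.15, 1-p = 0.85.
p/(1-p) = 0.176471.
eta = log(0.176471) = -1.7346

-1.7346
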